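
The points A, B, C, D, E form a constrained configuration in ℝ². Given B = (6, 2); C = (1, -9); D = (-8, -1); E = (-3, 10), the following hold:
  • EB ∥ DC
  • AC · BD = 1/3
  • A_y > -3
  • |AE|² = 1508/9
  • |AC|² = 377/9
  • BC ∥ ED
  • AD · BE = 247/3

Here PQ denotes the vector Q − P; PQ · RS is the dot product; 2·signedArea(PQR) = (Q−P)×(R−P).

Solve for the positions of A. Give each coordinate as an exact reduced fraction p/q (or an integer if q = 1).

A = (-1/3, -8/3)

1. A_x = -1/3  [AD · BE = 247/3 ∩ AC · BD = 1/3]
2. A_y = -8/3  [AD · BE = 247/3 ∩ AC · BD = 1/3]
   → A = (-1/3, -8/3)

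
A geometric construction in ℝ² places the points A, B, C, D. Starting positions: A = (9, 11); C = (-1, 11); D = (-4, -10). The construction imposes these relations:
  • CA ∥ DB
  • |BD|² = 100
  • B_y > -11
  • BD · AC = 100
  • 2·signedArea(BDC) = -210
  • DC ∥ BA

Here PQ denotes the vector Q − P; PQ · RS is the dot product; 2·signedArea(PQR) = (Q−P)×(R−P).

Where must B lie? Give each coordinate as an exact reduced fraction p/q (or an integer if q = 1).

B = (6, -10)

1. B_x = 6  [DC ∥ BA ∩ CA ∥ DB]
2. B_y = -10  [DC ∥ BA ∩ CA ∥ DB]
   → B = (6, -10)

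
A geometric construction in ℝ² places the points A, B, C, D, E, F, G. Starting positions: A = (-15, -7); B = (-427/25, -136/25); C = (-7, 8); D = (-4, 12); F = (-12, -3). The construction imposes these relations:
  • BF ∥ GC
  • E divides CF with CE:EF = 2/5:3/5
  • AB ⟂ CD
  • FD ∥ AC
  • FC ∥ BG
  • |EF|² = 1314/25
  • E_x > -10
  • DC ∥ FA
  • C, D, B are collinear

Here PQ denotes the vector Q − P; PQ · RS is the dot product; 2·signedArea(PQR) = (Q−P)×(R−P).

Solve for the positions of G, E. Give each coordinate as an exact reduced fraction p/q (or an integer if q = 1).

1. G_x = -302/25  [BF ∥ GC ∩ FC ∥ BG]
2. G_y = 139/25  [BF ∥ GC ∩ FC ∥ BG]
   → G = (-302/25, 139/25)
3. E_x = -9  [E divides CF with CE:EF = 2/5:3/5]
4. E_y = 18/5  [E divides CF with CE:EF = 2/5:3/5]
   → E = (-9, 18/5)

E = (-9, 18/5)
G = (-302/25, 139/25)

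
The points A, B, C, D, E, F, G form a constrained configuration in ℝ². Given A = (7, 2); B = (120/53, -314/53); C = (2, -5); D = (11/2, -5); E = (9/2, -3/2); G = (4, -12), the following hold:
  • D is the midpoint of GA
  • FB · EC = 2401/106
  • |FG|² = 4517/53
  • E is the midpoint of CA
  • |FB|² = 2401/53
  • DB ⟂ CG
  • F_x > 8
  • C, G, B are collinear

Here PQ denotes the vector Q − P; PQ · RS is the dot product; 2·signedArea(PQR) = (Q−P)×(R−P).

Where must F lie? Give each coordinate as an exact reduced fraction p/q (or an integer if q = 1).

F = (463/53, -216/53)

1. F_x = 463/53  [line 5/2·x + 7/2·y + -803/106 = 0 ∩ |FB|² = 2401/53]
2. F_y = -216/53  [line 5/2·x + 7/2·y + -803/106 = 0 ∩ |FB|² = 2401/53]
   → F = (463/53, -216/53)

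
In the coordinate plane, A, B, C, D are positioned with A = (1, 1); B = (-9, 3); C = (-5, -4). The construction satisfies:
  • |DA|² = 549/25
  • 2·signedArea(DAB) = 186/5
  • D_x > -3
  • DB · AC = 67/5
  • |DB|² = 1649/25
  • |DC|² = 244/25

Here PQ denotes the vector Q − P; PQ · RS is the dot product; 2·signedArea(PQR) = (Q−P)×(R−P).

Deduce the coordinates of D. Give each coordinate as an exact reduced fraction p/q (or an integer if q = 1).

1. D_x = -13/5  [DB · AC = 67/5 ∩ 2·signedArea(DAB) = 186/5]
2. D_y = -2  [DB · AC = 67/5 ∩ 2·signedArea(DAB) = 186/5]
   → D = (-13/5, -2)

D = (-13/5, -2)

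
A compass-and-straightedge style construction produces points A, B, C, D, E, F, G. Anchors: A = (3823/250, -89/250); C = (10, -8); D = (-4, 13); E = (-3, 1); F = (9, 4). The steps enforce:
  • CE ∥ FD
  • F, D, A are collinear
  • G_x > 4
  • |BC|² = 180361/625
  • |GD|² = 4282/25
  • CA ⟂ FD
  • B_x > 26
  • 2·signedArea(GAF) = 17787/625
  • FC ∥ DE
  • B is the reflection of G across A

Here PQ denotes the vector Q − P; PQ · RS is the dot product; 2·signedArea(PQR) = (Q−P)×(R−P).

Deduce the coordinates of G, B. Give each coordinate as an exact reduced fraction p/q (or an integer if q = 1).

1. G_x = 21/5  [line -1089/250·x + -1573/250·y + 44891/1250 = 0 ∩ |GD|² = 4282/25]
2. G_y = 14/5  [line -1089/250·x + -1573/250·y + 44891/1250 = 0 ∩ |GD|² = 4282/25]
   → G = (21/5, 14/5)
3. B_x = 3298/125  [B is the reflection of G across A]
4. B_y = -439/125  [B is the reflection of G across A]
   → B = (3298/125, -439/125)

B = (3298/125, -439/125)
G = (21/5, 14/5)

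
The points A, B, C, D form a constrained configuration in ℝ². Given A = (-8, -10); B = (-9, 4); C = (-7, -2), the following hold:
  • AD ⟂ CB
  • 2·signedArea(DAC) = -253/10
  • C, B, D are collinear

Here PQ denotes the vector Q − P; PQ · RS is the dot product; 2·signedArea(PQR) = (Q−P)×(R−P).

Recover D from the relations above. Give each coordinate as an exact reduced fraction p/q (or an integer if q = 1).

1. D_x = -47/10  [C, B, D are collinear ∩ AD ⟂ CB]
2. D_y = -89/10  [C, B, D are collinear ∩ AD ⟂ CB]
   → D = (-47/10, -89/10)

D = (-47/10, -89/10)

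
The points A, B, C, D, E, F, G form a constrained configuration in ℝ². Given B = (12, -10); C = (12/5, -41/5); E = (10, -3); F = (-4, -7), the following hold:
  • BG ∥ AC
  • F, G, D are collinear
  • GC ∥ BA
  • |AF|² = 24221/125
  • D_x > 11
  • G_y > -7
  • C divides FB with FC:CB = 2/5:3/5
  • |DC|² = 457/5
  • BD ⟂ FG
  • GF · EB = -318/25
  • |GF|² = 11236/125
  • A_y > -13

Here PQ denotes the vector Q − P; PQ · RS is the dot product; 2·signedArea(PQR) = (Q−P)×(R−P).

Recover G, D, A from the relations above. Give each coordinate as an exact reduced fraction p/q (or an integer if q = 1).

1. G_x = 136/25  [line -2·x + 7·y + 1343/25 = 0 ∩ |GF|² = 11236/125]
2. G_y = -153/25  [line -2·x + 7·y + 1343/25 = 0 ∩ |GF|² = 11236/125]
   → G = (136/25, -153/25)
3. D_x = 614/53  [F, G, D are collinear ∩ BD ⟂ FG]
4. D_y = -294/53  [F, G, D are collinear ∩ BD ⟂ FG]
   → D = (614/53, -294/53)
5. A_x = 224/25  [BG ∥ AC ∩ GC ∥ BA]
6. A_y = -302/25  [BG ∥ AC ∩ GC ∥ BA]
   → A = (224/25, -302/25)

A = (224/25, -302/25)
D = (614/53, -294/53)
G = (136/25, -153/25)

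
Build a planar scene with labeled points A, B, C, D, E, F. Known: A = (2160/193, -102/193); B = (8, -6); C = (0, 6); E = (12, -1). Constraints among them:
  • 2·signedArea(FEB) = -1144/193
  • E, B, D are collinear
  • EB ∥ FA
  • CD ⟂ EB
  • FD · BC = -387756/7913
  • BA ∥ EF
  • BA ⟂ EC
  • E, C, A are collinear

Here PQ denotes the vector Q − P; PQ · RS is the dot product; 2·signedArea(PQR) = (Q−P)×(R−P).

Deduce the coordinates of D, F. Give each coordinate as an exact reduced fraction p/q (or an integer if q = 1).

1. D_x = 440/41  [E, B, D are collinear ∩ CD ⟂ EB]
2. D_y = -106/41  [E, B, D are collinear ∩ CD ⟂ EB]
   → D = (440/41, -106/41)
3. F_x = 2932/193  [EB ∥ FA ∩ BA ∥ EF]
4. F_y = 863/193  [EB ∥ FA ∩ BA ∥ EF]
   → F = (2932/193, 863/193)

D = (440/41, -106/41)
F = (2932/193, 863/193)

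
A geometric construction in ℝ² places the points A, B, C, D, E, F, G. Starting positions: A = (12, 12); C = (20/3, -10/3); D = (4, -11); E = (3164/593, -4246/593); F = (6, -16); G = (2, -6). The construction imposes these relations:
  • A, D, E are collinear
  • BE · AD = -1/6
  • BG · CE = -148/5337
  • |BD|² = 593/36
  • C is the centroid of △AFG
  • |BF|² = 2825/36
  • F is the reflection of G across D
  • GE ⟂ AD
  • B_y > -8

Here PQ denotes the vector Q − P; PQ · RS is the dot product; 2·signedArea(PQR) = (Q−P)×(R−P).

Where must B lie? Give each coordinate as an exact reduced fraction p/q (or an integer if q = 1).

1. B_x = 16/3  [line 2368/1779·x + 6808/1779·y + 108484/5337 = 0 ∩ |BF|² = 2825/36]
2. B_y = -43/6  [line 2368/1779·x + 6808/1779·y + 108484/5337 = 0 ∩ |BF|² = 2825/36]
   → B = (16/3, -43/6)

B = (16/3, -43/6)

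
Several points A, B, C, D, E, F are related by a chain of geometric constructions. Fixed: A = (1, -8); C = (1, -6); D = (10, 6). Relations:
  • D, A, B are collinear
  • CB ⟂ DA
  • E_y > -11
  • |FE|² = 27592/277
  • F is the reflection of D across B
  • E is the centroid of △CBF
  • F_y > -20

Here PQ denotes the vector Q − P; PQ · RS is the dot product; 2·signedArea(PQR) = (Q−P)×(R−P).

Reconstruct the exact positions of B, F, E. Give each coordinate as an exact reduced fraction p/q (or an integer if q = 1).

B = (529/277, -1824/277)
E = (-302/277, -2932/277)
F = (-1712/277, -5310/277)

1. B_x = 529/277  [D, A, B are collinear ∩ CB ⟂ DA]
2. B_y = -1824/277  [D, A, B are collinear ∩ CB ⟂ DA]
   → B = (529/277, -1824/277)
3. F_x = -1712/277  [F is the reflection of D across B]
4. F_y = -5310/277  [F is the reflection of D across B]
   → F = (-1712/277, -5310/277)
5. E_x = -302/277  [E is the centroid of △CBF]
6. E_y = -2932/277  [E is the centroid of △CBF]
   → E = (-302/277, -2932/277)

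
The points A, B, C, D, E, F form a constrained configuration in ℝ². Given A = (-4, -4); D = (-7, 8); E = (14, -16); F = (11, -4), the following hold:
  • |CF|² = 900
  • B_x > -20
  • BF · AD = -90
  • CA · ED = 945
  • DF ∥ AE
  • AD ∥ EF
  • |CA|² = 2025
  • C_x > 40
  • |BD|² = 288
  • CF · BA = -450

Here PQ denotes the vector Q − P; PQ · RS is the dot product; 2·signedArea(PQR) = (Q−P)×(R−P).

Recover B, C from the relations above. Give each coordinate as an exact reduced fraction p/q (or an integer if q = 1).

1. C_x = 41  [line 21·x + -24·y + -957 = 0 ∩ |CA|² = 2025]
2. C_y = -4  [line 21·x + -24·y + -957 = 0 ∩ |CA|² = 2025]
   → C = (41, -4)
3. B_x = -19  [BF · AD = -90 ∩ CF · BA = -450]
4. B_y = -4  [BF · AD = -90 ∩ CF · BA = -450]
   → B = (-19, -4)

B = (-19, -4)
C = (41, -4)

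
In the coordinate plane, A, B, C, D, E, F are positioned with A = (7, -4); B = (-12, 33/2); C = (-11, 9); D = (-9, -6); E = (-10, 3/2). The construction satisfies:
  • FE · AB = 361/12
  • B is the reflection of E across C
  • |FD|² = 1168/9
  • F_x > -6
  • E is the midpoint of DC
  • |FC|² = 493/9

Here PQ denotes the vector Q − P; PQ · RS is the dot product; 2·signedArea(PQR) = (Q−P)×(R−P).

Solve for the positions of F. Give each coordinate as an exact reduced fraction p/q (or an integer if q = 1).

1. F_x = -5  [line 19·x + -41/2·y + 572/3 = 0 ∩ |FD|² = 1168/9]
2. F_y = 14/3  [line 19·x + -41/2·y + 572/3 = 0 ∩ |FD|² = 1168/9]
   → F = (-5, 14/3)

F = (-5, 14/3)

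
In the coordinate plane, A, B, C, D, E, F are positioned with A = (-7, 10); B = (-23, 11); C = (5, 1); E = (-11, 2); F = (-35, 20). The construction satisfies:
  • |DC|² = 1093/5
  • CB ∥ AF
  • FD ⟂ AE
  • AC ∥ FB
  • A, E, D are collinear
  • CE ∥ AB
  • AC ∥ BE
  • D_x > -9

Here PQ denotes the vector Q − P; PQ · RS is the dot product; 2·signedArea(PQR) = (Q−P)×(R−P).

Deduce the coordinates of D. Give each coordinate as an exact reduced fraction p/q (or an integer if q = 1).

D = (-43/5, 34/5)

1. D_x = -43/5  [A, E, D are collinear ∩ FD ⟂ AE]
2. D_y = 34/5  [A, E, D are collinear ∩ FD ⟂ AE]
   → D = (-43/5, 34/5)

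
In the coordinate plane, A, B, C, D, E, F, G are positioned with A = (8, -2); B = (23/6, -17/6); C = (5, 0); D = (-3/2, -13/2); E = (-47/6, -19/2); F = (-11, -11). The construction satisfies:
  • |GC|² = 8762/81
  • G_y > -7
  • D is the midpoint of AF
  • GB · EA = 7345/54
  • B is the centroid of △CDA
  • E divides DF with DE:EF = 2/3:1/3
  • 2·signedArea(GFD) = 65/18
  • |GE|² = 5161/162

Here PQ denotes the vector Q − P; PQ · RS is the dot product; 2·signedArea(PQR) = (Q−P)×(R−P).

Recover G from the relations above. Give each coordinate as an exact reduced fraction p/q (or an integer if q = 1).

1. G_x = -26/9  [GB · EA = 7345/54 ∩ 2·signedArea(GFD) = 65/18]
2. G_y = -61/9  [GB · EA = 7345/54 ∩ 2·signedArea(GFD) = 65/18]
   → G = (-26/9, -61/9)

G = (-26/9, -61/9)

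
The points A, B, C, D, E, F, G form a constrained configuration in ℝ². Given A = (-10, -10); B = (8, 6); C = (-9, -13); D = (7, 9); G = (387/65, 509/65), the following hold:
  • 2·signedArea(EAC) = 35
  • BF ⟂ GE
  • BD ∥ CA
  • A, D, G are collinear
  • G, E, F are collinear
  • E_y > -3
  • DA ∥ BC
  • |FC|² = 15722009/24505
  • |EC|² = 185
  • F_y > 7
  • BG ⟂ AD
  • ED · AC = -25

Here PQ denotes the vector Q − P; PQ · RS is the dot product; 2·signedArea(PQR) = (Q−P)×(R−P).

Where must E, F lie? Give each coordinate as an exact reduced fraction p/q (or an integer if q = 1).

E = (-1, -2)
F = (707347/122525, 928154/122525)

1. E_x = -1  [2·signedArea(EAC) = 35 ∩ ED · AC = -25]
2. E_y = -2  [2·signedArea(EAC) = 35 ∩ ED · AC = -25]
   → E = (-1, -2)
3. F_x = 707347/122525  [G, E, F are collinear ∩ BF ⟂ GE]
4. F_y = 928154/122525  [G, E, F are collinear ∩ BF ⟂ GE]
   → F = (707347/122525, 928154/122525)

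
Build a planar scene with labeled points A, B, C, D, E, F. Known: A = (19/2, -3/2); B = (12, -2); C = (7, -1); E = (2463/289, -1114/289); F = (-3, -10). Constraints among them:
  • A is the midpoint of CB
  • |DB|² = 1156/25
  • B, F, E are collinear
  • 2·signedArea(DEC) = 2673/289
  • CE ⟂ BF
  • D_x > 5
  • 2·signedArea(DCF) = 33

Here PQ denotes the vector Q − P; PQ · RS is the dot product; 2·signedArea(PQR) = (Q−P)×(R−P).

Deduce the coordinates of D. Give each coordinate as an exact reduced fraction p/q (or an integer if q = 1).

1. D_x = 6  [2·signedArea(DEC) = 2673/289 ∩ 2·signedArea(DCF) = 33]
2. D_y = -26/5  [2·signedArea(DEC) = 2673/289 ∩ 2·signedArea(DCF) = 33]
   → D = (6, -26/5)

D = (6, -26/5)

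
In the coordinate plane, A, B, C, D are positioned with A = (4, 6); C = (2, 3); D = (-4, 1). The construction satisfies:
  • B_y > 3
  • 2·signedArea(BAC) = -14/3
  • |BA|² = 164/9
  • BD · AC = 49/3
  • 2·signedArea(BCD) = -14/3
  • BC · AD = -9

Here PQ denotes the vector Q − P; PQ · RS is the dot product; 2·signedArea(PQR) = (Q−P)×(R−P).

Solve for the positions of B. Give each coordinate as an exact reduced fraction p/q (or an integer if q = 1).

1. B_x = 2/3  [2·signedArea(BCD) = -14/3 ∩ BD · AC = 49/3]
2. B_y = 10/3  [2·signedArea(BCD) = -14/3 ∩ BD · AC = 49/3]
   → B = (2/3, 10/3)

B = (2/3, 10/3)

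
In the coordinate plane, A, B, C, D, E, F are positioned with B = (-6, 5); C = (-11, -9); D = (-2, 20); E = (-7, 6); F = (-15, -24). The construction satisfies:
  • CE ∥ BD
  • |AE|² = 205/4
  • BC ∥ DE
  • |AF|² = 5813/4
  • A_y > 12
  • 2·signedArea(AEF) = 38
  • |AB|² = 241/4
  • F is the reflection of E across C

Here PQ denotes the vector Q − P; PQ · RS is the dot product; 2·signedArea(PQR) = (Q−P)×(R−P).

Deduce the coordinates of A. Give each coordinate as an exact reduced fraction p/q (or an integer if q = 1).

A = (-4, 25/2)

1. A_x = -4  [line 30·x + -8·y + 220 = 0 ∩ |AB|² = 241/4]
2. A_y = 25/2  [line 30·x + -8·y + 220 = 0 ∩ |AB|² = 241/4]
   → A = (-4, 25/2)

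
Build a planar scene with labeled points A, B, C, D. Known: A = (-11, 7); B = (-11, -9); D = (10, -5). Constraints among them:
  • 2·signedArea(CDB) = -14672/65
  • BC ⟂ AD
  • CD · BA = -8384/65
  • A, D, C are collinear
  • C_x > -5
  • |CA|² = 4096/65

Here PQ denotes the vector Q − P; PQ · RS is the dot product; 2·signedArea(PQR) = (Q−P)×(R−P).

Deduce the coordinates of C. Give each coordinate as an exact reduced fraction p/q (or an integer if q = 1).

1. C_x = -267/65  [A, D, C are collinear ∩ BC ⟂ AD]
2. C_y = 199/65  [A, D, C are collinear ∩ BC ⟂ AD]
   → C = (-267/65, 199/65)

C = (-267/65, 199/65)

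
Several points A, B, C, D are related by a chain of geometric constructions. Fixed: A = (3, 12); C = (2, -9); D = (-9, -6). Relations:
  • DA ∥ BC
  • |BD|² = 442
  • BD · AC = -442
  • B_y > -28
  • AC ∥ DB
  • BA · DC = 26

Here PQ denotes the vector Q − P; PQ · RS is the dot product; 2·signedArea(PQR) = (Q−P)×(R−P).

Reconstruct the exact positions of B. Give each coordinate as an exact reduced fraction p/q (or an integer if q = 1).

1. B_x = -10  [DA ∥ BC ∩ AC ∥ DB]
2. B_y = -27  [DA ∥ BC ∩ AC ∥ DB]
   → B = (-10, -27)

B = (-10, -27)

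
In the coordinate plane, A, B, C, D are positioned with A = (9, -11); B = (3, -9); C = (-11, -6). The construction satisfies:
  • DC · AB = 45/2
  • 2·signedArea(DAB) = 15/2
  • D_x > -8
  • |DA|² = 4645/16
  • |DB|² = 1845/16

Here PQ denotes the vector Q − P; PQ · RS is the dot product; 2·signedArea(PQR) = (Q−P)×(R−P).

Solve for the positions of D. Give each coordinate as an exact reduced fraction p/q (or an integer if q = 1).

D = (-15/2, -27/4)

1. D_x = -15/2  [2·signedArea(DAB) = 15/2 ∩ DC · AB = 45/2]
2. D_y = -27/4  [2·signedArea(DAB) = 15/2 ∩ DC · AB = 45/2]
   → D = (-15/2, -27/4)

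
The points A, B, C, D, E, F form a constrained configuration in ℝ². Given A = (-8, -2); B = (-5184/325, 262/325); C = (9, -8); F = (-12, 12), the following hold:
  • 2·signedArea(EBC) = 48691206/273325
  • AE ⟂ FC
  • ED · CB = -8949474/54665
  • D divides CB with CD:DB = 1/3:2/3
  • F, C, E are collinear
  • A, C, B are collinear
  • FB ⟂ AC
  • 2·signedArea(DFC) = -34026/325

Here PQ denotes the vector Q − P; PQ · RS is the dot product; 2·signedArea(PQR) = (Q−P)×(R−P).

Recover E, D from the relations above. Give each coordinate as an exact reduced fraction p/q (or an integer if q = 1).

1. E_x = -2448/841  [F, C, E are collinear ∩ AE ⟂ FC]
2. E_y = 2812/841  [F, C, E are collinear ∩ AE ⟂ FC]
   → E = (-2448/841, 2812/841)
3. D_x = 222/325  [D divides CB with CD:DB = 1/3:2/3]
4. D_y = -1646/325  [D divides CB with CD:DB = 1/3:2/3]
   → D = (222/325, -1646/325)

D = (222/325, -1646/325)
E = (-2448/841, 2812/841)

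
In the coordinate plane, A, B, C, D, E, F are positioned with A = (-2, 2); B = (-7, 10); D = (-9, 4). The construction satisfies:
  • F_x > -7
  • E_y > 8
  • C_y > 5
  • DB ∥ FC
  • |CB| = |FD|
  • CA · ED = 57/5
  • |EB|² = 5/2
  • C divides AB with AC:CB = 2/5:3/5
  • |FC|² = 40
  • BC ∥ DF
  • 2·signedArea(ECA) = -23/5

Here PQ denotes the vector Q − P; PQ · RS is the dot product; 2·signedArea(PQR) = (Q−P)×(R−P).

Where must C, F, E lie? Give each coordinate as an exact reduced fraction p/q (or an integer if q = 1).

1. C_x = -4  [C divides AB with AC:CB = 2/5:3/5]
2. C_y = 26/5  [C divides AB with AC:CB = 2/5:3/5]
   → C = (-4, 26/5)
3. F_x = -6  [DB ∥ FC ∩ BC ∥ DF]
4. F_y = -4/5  [DB ∥ FC ∩ BC ∥ DF]
   → F = (-6, -4/5)
5. E_x = -15/2  [2·signedArea(ECA) = -23/5 ∩ CA · ED = 57/5]
6. E_y = 17/2  [2·signedArea(ECA) = -23/5 ∩ CA · ED = 57/5]
   → E = (-15/2, 17/2)

C = (-4, 26/5)
E = (-15/2, 17/2)
F = (-6, -4/5)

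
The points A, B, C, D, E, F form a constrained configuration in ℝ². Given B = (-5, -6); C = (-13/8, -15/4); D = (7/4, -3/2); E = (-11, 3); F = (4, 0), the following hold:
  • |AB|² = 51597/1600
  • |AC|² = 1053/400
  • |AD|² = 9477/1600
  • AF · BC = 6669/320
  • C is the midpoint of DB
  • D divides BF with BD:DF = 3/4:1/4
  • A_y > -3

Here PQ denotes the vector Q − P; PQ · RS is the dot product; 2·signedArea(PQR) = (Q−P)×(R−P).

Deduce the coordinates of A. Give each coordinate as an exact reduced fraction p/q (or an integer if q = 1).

1. A_x = -11/40  [line -27/8·x + -9/4·y + -2349/320 = 0 ∩ |AC|² = 1053/400]
2. A_y = -57/20  [line -27/8·x + -9/4·y + -2349/320 = 0 ∩ |AC|² = 1053/400]
   → A = (-11/40, -57/20)

A = (-11/40, -57/20)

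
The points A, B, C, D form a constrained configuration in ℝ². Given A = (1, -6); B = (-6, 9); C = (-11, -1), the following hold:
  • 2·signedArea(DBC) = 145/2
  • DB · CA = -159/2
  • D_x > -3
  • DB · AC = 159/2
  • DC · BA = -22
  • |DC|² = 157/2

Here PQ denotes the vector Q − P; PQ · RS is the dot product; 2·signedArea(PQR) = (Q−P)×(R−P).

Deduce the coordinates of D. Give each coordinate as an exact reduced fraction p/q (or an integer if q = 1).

D = (-5/2, 3/2)

1. D_x = -5/2  [DB · AC = 159/2 ∩ 2·signedArea(DBC) = 145/2]
2. D_y = 3/2  [DB · AC = 159/2 ∩ 2·signedArea(DBC) = 145/2]
   → D = (-5/2, 3/2)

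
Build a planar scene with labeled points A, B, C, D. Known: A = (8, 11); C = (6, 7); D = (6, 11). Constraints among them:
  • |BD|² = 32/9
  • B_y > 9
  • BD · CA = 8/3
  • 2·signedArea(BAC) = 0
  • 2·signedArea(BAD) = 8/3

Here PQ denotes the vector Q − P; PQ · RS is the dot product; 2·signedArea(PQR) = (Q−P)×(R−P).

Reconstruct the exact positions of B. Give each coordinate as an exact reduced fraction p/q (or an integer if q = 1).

B = (22/3, 29/3)

1. B_x = 22/3  [2·signedArea(BAC) = 0 ∩ 2·signedArea(BAD) = 8/3]
2. B_y = 29/3  [2·signedArea(BAC) = 0 ∩ 2·signedArea(BAD) = 8/3]
   → B = (22/3, 29/3)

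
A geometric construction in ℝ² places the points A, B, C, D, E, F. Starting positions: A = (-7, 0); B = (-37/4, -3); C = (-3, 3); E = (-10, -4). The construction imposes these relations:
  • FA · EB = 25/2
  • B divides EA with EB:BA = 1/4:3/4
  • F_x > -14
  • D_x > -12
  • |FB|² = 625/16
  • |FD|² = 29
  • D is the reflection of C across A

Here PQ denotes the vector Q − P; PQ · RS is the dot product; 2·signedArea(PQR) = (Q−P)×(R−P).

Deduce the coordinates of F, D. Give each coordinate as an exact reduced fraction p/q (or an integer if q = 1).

1. F_x = -13  [line -3/4·x + -1·y + -71/4 = 0 ∩ |FB|² = 625/16]
2. F_y = -8  [line -3/4·x + -1·y + -71/4 = 0 ∩ |FB|² = 625/16]
   → F = (-13, -8)
3. D_x = -11  [D is the reflection of C across A]
4. D_y = -3  [D is the reflection of C across A]
   → D = (-11, -3)

D = (-11, -3)
F = (-13, -8)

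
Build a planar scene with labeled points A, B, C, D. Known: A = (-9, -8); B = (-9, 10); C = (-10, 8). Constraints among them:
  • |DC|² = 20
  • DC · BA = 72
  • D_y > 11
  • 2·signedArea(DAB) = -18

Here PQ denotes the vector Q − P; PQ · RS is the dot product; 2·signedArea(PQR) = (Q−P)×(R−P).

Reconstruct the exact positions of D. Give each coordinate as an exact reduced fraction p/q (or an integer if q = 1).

D = (-8, 12)

1. D_x = -8  [2·signedArea(DAB) = -18 ∩ DC · BA = 72]
2. D_y = 12  [2·signedArea(DAB) = -18 ∩ DC · BA = 72]
   → D = (-8, 12)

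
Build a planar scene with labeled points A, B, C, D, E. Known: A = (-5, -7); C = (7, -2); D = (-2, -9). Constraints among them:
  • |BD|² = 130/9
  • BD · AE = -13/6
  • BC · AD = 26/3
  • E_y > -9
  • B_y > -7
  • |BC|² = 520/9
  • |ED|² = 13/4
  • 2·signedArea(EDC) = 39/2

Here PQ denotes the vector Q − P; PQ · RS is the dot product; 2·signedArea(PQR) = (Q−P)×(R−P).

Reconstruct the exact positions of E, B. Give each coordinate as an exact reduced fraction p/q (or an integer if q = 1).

1. B_x = 1  [line -3·x + 2·y + 49/3 = 0 ∩ |BD|² = 130/9]
2. B_y = -20/3  [line -3·x + 2·y + 49/3 = 0 ∩ |BD|² = 130/9]
   → B = (1, -20/3)
3. E_x = -7/2  [2·signedArea(EDC) = 39/2 ∩ BD · AE = -13/6]
4. E_y = -8  [2·signedArea(EDC) = 39/2 ∩ BD · AE = -13/6]
   → E = (-7/2, -8)

B = (1, -20/3)
E = (-7/2, -8)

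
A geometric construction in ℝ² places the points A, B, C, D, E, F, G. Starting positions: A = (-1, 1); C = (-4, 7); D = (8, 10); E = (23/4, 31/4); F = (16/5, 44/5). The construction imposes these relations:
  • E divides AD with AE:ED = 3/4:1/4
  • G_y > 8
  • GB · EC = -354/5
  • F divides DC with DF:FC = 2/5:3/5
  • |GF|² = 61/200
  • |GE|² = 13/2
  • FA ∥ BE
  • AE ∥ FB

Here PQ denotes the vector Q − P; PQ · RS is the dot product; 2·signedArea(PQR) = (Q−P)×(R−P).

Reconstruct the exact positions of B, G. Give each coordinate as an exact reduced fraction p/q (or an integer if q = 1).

1. B_x = 199/20  [FA ∥ BE ∩ AE ∥ FB]
2. B_y = 311/20  [FA ∥ BE ∩ AE ∥ FB]
   → B = (199/20, 311/20)
3. G_x = 13/4  [line 39/4·x + 3/4·y + -303/8 = 0 ∩ |GE|² = 13/2]
4. G_y = 33/4  [line 39/4·x + 3/4·y + -303/8 = 0 ∩ |GE|² = 13/2]
   → G = (13/4, 33/4)

B = (199/20, 311/20)
G = (13/4, 33/4)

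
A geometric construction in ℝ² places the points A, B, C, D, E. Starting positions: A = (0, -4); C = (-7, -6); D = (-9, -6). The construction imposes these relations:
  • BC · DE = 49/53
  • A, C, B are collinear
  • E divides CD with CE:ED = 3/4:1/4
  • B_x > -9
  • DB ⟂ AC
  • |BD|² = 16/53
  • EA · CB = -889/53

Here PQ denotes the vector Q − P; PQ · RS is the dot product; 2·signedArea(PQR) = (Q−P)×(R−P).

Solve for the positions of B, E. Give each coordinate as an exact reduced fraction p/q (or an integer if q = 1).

B = (-469/53, -346/53)
E = (-17/2, -6)

1. B_x = -469/53  [A, C, B are collinear ∩ DB ⟂ AC]
2. B_y = -346/53  [A, C, B are collinear ∩ DB ⟂ AC]
   → B = (-469/53, -346/53)
3. E_x = -17/2  [E divides CD with CE:ED = 3/4:1/4]
4. E_y = -6  [E divides CD with CE:ED = 3/4:1/4]
   → E = (-17/2, -6)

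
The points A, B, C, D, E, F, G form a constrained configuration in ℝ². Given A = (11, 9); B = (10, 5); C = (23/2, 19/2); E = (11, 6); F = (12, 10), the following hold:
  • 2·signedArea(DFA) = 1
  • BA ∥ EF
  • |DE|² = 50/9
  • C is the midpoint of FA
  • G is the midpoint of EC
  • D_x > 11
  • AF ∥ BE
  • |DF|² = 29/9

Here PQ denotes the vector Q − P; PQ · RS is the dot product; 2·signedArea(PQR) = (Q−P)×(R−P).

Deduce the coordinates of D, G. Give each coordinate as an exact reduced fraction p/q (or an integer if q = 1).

1. D_x = 34/3  [line 1·x + -1·y + -3 = 0 ∩ |DE|² = 50/9]
2. D_y = 25/3  [line 1·x + -1·y + -3 = 0 ∩ |DE|² = 50/9]
   → D = (34/3, 25/3)
3. G_x = 45/4  [G is the midpoint of EC]
4. G_y = 31/4  [G is the midpoint of EC]
   → G = (45/4, 31/4)

D = (34/3, 25/3)
G = (45/4, 31/4)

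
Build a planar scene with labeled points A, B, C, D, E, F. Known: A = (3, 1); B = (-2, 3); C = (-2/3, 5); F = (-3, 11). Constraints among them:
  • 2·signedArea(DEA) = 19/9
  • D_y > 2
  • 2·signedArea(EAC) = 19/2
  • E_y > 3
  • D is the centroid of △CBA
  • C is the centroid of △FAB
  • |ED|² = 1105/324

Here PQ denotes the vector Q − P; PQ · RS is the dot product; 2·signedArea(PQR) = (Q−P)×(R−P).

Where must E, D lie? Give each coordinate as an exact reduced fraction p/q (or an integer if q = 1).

1. D_x = 1/9  [D is the centroid of △CBA]
2. D_y = 3  [D is the centroid of △CBA]
   → D = (1/9, 3)
3. E_x = -5/3  [2·signedArea(EAC) = 19/2 ∩ 2·signedArea(DEA) = 19/9]
4. E_y = 7/2  [2·signedArea(EAC) = 19/2 ∩ 2·signedArea(DEA) = 19/9]
   → E = (-5/3, 7/2)

D = (1/9, 3)
E = (-5/3, 7/2)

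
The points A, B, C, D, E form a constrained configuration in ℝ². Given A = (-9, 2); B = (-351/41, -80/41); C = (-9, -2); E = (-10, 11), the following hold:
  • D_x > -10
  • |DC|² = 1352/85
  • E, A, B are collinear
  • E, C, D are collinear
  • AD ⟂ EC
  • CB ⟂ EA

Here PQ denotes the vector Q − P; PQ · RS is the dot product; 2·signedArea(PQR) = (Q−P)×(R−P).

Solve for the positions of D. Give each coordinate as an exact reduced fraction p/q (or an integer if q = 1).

1. D_x = -791/85  [E, C, D are collinear ∩ AD ⟂ EC]
2. D_y = 168/85  [E, C, D are collinear ∩ AD ⟂ EC]
   → D = (-791/85, 168/85)

D = (-791/85, 168/85)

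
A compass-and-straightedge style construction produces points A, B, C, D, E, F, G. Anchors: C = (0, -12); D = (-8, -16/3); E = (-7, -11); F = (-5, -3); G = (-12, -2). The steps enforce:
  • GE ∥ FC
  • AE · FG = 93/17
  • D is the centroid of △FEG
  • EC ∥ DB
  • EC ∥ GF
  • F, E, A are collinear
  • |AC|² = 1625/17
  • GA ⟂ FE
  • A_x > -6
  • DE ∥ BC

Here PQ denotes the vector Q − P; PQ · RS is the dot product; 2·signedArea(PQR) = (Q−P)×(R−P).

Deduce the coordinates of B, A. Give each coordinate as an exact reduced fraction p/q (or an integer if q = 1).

1. B_x = -1  [DE ∥ BC ∩ EC ∥ DB]
2. B_y = -19/3  [DE ∥ BC ∩ EC ∥ DB]
   → B = (-1, -19/3)
3. A_x = -88/17  [F, E, A are collinear ∩ GA ⟂ FE]
4. A_y = -63/17  [F, E, A are collinear ∩ GA ⟂ FE]
   → A = (-88/17, -63/17)

A = (-88/17, -63/17)
B = (-1, -19/3)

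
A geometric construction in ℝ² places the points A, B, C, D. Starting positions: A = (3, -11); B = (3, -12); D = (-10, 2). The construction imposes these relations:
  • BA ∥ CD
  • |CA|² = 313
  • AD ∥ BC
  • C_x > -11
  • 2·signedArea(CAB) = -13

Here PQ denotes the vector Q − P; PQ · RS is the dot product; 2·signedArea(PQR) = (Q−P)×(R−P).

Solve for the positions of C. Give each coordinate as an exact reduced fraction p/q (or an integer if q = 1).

1. C_x = -10  [BA ∥ CD ∩ AD ∥ BC]
2. C_y = 1  [BA ∥ CD ∩ AD ∥ BC]
   → C = (-10, 1)

C = (-10, 1)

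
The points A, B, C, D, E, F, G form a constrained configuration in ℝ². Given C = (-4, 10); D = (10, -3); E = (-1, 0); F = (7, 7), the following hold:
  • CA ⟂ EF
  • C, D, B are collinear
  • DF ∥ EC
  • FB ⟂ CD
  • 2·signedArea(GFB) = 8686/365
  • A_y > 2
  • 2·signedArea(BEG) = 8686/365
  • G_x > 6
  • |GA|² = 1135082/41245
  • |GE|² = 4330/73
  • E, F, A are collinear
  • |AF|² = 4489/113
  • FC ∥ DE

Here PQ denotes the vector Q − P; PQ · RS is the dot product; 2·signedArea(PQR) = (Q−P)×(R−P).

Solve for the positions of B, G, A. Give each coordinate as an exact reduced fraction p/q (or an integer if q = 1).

1. B_x = 1242/365  [C, D, B are collinear ∩ FB ⟂ CD]
2. B_y = 1141/365  [C, D, B are collinear ∩ FB ⟂ CD]
   → B = (1242/365, 1141/365)
3. G_x = 2446/365  [2·signedArea(GFB) = 8686/365 ∩ 2·signedArea(BEG) = 8686/365]
4. G_y = 23/365  [2·signedArea(GFB) = 8686/365 ∩ 2·signedArea(BEG) = 8686/365]
   → G = (2446/365, 23/365)
5. A_x = 255/113  [E, F, A are collinear ∩ CA ⟂ EF]
6. A_y = 322/113  [E, F, A are collinear ∩ CA ⟂ EF]
   → A = (255/113, 322/113)

A = (255/113, 322/113)
B = (1242/365, 1141/365)
G = (2446/365, 23/365)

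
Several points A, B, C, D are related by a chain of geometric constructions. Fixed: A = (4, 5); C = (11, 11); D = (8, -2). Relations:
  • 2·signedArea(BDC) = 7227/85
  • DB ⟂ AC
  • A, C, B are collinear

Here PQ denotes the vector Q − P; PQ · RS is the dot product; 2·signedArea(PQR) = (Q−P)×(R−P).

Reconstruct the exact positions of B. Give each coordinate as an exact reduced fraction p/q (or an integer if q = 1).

B = (242/85, 341/85)

1. B_x = 242/85  [A, C, B are collinear ∩ DB ⟂ AC]
2. B_y = 341/85  [A, C, B are collinear ∩ DB ⟂ AC]
   → B = (242/85, 341/85)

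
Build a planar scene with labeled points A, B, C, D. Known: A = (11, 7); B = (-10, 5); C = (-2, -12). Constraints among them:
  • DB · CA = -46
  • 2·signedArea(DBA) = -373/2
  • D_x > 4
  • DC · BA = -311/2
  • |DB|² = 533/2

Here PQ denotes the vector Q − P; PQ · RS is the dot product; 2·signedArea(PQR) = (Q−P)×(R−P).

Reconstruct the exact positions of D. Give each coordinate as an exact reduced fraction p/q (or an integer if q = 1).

1. D_x = 9/2  [DB · CA = -46 ∩ 2·signedArea(DBA) = -373/2]
2. D_y = -5/2  [DB · CA = -46 ∩ 2·signedArea(DBA) = -373/2]
   → D = (9/2, -5/2)

D = (9/2, -5/2)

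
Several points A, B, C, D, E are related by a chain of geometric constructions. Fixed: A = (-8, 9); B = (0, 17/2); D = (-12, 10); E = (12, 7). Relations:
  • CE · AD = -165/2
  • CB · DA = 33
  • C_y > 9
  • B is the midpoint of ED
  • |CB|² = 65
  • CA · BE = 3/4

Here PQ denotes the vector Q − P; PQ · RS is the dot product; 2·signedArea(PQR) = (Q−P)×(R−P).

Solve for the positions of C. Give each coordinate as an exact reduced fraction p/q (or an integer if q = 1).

1. C_x = -8  [CB · DA = 33 ∩ CA · BE = 3/4]
2. C_y = 19/2  [CB · DA = 33 ∩ CA · BE = 3/4]
   → C = (-8, 19/2)

C = (-8, 19/2)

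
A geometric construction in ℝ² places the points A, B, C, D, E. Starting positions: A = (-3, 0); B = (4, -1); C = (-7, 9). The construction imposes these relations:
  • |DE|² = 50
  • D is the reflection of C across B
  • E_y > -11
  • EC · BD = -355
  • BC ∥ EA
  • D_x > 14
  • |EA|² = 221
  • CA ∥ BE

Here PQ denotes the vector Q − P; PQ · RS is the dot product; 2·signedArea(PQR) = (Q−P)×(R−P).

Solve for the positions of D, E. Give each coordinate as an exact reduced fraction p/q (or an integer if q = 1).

D = (15, -11)
E = (8, -10)

1. D_x = 15  [D is the reflection of C across B]
2. D_y = -11  [D is the reflection of C across B]
   → D = (15, -11)
3. E_x = 8  [BC ∥ EA ∩ CA ∥ BE]
4. E_y = -10  [BC ∥ EA ∩ CA ∥ BE]
   → E = (8, -10)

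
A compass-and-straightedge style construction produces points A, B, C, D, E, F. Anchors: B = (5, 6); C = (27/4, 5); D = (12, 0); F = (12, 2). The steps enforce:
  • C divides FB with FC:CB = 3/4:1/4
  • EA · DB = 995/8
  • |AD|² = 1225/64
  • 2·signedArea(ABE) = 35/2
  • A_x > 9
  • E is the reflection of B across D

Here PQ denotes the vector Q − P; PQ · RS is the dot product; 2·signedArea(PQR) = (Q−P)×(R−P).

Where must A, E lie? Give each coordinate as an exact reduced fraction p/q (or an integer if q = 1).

A = (75/8, 7/2)
E = (19, -6)

1. E_x = 19  [E is the reflection of B across D]
2. E_y = -6  [E is the reflection of B across D]
   → E = (19, -6)
3. A_x = 75/8  [2·signedArea(ABE) = 35/2 ∩ EA · DB = 995/8]
4. A_y = 7/2  [2·signedArea(ABE) = 35/2 ∩ EA · DB = 995/8]
   → A = (75/8, 7/2)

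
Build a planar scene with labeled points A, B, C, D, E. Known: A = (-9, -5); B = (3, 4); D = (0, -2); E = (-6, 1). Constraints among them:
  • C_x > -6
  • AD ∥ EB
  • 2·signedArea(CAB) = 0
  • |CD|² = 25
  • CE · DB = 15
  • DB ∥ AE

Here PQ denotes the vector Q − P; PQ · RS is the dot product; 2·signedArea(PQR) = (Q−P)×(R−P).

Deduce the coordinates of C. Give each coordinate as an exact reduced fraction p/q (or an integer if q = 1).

1. C_x = -5  [2·signedArea(CAB) = 0 ∩ CE · DB = 15]
2. C_y = -2  [2·signedArea(CAB) = 0 ∩ CE · DB = 15]
   → C = (-5, -2)

C = (-5, -2)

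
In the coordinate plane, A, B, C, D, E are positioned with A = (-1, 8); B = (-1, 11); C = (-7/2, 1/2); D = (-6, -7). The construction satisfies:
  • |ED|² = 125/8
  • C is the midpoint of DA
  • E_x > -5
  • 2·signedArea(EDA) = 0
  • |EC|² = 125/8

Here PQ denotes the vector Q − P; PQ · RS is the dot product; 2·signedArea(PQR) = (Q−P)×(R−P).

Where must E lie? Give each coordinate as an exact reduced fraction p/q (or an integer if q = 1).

1. E_x = -19/4  [line -15·x + 5·y + -55 = 0 ∩ |ED|² = 125/8]
2. E_y = -13/4  [line -15·x + 5·y + -55 = 0 ∩ |ED|² = 125/8]
   → E = (-19/4, -13/4)

E = (-19/4, -13/4)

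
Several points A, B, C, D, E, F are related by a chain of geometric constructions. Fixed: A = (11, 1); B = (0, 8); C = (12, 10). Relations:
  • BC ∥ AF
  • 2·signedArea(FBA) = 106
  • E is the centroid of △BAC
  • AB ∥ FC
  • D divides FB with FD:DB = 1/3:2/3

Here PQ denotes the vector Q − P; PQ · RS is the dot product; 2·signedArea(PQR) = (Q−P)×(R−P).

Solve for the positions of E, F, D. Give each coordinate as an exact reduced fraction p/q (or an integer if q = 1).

1. E_x = 23/3  [E is the centroid of △BAC]
2. E_y = 19/3  [E is the centroid of △BAC]
   → E = (23/3, 19/3)
3. F_x = 23  [AB ∥ FC ∩ BC ∥ AF]
4. F_y = 3  [AB ∥ FC ∩ BC ∥ AF]
   → F = (23, 3)
5. D_x = 46/3  [D divides FB with FD:DB = 1/3:2/3]
6. D_y = 14/3  [D divides FB with FD:DB = 1/3:2/3]
   → D = (46/3, 14/3)

D = (46/3, 14/3)
E = (23/3, 19/3)
F = (23, 3)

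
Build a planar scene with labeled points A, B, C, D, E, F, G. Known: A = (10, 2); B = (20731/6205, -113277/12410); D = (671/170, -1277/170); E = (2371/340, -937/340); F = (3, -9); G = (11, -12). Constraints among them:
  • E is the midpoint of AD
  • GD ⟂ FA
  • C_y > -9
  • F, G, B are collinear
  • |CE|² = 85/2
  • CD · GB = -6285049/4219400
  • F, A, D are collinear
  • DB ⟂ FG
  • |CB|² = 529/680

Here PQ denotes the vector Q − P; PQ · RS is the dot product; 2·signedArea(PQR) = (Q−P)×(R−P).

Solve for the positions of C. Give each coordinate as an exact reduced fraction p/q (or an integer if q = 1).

C = (1181/340, -2807/340)

1. C_x = 1181/340  [line 47524/6205·x + -35643/12410·y + -212301589/4219400 = 0 ∩ |CB|² = 529/680]
2. C_y = -2807/340  [line 47524/6205·x + -35643/12410·y + -212301589/4219400 = 0 ∩ |CB|² = 529/680]
   → C = (1181/340, -2807/340)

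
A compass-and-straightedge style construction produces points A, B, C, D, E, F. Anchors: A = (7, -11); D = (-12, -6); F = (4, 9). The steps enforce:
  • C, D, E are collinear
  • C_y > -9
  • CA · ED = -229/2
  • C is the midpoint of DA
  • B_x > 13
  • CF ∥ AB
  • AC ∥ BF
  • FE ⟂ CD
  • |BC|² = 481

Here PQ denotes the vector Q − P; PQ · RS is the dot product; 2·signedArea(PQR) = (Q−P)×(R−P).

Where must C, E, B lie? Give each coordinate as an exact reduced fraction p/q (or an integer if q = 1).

1. C_x = -5/2  [C is the midpoint of DA]
2. C_y = -17/2  [C is the midpoint of DA]
   → C = (-5/2, -17/2)
3. E_x = -281/386  [C, D, E are collinear ∩ FE ⟂ CD]
4. E_y = -3461/386  [C, D, E are collinear ∩ FE ⟂ CD]
   → E = (-281/386, -3461/386)
5. B_x = 27/2  [AC ∥ BF ∩ CF ∥ AB]
6. B_y = 13/2  [AC ∥ BF ∩ CF ∥ AB]
   → B = (27/2, 13/2)

B = (27/2, 13/2)
C = (-5/2, -17/2)
E = (-281/386, -3461/386)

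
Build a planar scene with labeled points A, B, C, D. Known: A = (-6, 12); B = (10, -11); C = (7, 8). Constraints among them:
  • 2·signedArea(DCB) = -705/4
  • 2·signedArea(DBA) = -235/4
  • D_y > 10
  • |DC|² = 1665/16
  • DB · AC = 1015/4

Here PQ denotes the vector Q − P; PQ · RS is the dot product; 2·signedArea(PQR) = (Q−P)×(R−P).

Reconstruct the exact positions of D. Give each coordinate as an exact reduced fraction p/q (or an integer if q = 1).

1. D_x = -11/4  [2·signedArea(DBA) = -235/4 ∩ DB · AC = 1015/4]
2. D_y = 11  [2·signedArea(DBA) = -235/4 ∩ DB · AC = 1015/4]
   → D = (-11/4, 11)

D = (-11/4, 11)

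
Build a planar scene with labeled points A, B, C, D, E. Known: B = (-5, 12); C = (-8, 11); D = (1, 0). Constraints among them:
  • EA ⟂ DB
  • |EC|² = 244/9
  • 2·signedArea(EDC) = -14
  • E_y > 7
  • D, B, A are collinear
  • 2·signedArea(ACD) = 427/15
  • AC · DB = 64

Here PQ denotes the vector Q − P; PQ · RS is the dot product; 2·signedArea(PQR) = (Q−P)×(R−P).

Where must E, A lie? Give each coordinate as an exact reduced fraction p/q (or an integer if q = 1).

A = (-46/15, 122/15)
E = (-4, 23/3)

1. A_x = -46/15  [D, B, A are collinear ∩ AC · DB = 64]
2. A_y = 122/15  [D, B, A are collinear ∩ AC · DB = 64]
   → A = (-46/15, 122/15)
3. E_x = -4  [2·signedArea(EDC) = -14 ∩ EA ⟂ DB]
4. E_y = 23/3  [2·signedArea(EDC) = -14 ∩ EA ⟂ DB]
   → E = (-4, 23/3)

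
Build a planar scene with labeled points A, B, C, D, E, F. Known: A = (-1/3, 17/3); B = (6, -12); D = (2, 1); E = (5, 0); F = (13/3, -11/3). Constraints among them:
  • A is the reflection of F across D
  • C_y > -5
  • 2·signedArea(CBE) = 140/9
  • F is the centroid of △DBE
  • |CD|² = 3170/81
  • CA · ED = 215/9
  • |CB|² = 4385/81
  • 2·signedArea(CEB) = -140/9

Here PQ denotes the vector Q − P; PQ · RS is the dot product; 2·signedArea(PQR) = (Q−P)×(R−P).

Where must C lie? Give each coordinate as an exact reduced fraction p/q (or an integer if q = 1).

C = (37/9, -44/9)

1. C_x = 37/9  [CA · ED = 215/9 ∩ 2·signedArea(CEB) = -140/9]
2. C_y = -44/9  [CA · ED = 215/9 ∩ 2·signedArea(CEB) = -140/9]
   → C = (37/9, -44/9)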